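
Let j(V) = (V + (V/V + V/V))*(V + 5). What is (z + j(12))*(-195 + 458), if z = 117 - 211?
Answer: 37872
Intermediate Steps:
j(V) = (2 + V)*(5 + V) (j(V) = (V + (1 + 1))*(5 + V) = (V + 2)*(5 + V) = (2 + V)*(5 + V))
z = -94
(z + j(12))*(-195 + 458) = (-94 + (10 + 12² + 7*12))*(-195 + 458) = (-94 + (10 + 144 + 84))*263 = (-94 + 238)*263 = 144*263 = 37872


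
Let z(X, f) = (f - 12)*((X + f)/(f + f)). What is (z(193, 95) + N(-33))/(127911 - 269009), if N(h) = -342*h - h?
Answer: -1087257/13404310 ≈ -0.081113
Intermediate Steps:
z(X, f) = (-12 + f)*(X + f)/(2*f) (z(X, f) = (-12 + f)*((X + f)/((2*f))) = (-12 + f)*((X + f)*(1/(2*f))) = (-12 + f)*((X + f)/(2*f)) = (-12 + f)*(X + f)/(2*f))
N(h) = -343*h
(z(193, 95) + N(-33))/(127911 - 269009) = ((1/2)*(-12*193 + 95*(-12 + 193 + 95))/95 - 343*(-33))/(127911 - 269009) = ((1/2)*(1/95)*(-2316 + 95*276) + 11319)/(-141098) = ((1/2)*(1/95)*(-2316 + 26220) + 11319)*(-1/141098) = ((1/2)*(1/95)*23904 + 11319)*(-1/141098) = (11952/95 + 11319)*(-1/141098) = (1087257/95)*(-1/141098) = -1087257/13404310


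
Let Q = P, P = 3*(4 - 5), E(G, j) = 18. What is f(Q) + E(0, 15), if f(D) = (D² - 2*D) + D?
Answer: 30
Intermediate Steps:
P = -3 (P = 3*(-1) = -3)
Q = -3
f(D) = D² - D
f(Q) + E(0, 15) = -3*(-1 - 3) + 18 = -3*(-4) + 18 = 12 + 18 = 30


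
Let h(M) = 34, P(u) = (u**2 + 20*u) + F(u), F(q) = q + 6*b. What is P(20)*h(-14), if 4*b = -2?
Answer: 27778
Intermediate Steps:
b = -1/2 (b = (1/4)*(-2) = -1/2 ≈ -0.50000)
F(q) = -3 + q (F(q) = q + 6*(-1/2) = q - 3 = -3 + q)
P(u) = -3 + u**2 + 21*u (P(u) = (u**2 + 20*u) + (-3 + u) = -3 + u**2 + 21*u)
P(20)*h(-14) = (-3 + 20**2 + 21*20)*34 = (-3 + 400 + 420)*34 = 817*34 = 27778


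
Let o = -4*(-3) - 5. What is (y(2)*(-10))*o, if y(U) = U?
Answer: -140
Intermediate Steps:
o = 7 (o = 12 - 5 = 7)
(y(2)*(-10))*o = (2*(-10))*7 = -20*7 = -140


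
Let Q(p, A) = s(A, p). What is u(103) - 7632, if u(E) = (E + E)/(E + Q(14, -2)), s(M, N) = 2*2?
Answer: -816418/107 ≈ -7630.1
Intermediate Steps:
s(M, N) = 4
Q(p, A) = 4
u(E) = 2*E/(4 + E) (u(E) = (E + E)/(E + 4) = (2*E)/(4 + E) = 2*E/(4 + E))
u(103) - 7632 = 2*103/(4 + 103) - 7632 = 2*103/107 - 7632 = 2*103*(1/107) - 7632 = 206/107 - 7632 = -816418/107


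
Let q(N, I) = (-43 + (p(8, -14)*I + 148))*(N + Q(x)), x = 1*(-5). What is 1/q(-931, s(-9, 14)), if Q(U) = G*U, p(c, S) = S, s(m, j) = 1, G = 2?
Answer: -1/85631 ≈ -1.1678e-5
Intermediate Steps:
x = -5
Q(U) = 2*U
q(N, I) = (-10 + N)*(105 - 14*I) (q(N, I) = (-43 + (-14*I + 148))*(N + 2*(-5)) = (-43 + (148 - 14*I))*(N - 10) = (105 - 14*I)*(-10 + N) = (-10 + N)*(105 - 14*I))
1/q(-931, s(-9, 14)) = 1/(-1050 + 105*(-931) + 140*1 - 14*1*(-931)) = 1/(-1050 - 97755 + 140 + 13034) = 1/(-85631) = -1/85631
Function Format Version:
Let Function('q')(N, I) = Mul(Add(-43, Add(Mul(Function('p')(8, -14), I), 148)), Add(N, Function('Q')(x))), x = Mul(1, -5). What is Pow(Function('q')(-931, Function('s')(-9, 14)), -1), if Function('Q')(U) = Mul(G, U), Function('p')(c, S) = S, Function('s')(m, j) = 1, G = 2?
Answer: Rational(-1, 85631) ≈ -1.1678e-5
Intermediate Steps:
x = -5
Function('Q')(U) = Mul(2, U)
Function('q')(N, I) = Mul(Add(-10, N), Add(105, Mul(-14, I))) (Function('q')(N, I) = Mul(Add(-43, Add(Mul(-14, I), 148)), Add(N, Mul(2, -5))) = Mul(Add(-43, Add(148, Mul(-14, I))), Add(N, -10)) = Mul(Add(105, Mul(-14, I)), Add(-10, N)) = Mul(Add(-10, N), Add(105, Mul(-14, I))))
Pow(Function('q')(-931, Function('s')(-9, 14)), -1) = Pow(Add(-1050, Mul(105, -931), Mul(140, 1), Mul(-14, 1, -931)), -1) = Pow(Add(-1050, -97755, 140, 13034), -1) = Pow(-85631, -1) = Rational(-1, 85631)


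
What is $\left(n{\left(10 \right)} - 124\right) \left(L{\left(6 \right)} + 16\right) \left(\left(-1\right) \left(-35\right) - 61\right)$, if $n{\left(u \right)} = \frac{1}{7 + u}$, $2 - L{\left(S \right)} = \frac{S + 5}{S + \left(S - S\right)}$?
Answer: $\frac{2656927}{51} \approx 52097.0$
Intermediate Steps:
$L{\left(S \right)} = 2 - \frac{5 + S}{S}$ ($L{\left(S \right)} = 2 - \frac{S + 5}{S + \left(S - S\right)} = 2 - \frac{5 + S}{S + 0} = 2 - \frac{5 + S}{S}$)
$\left(n{\left(10 \right)} - 124\right) \left(L{\left(6 \right)} + 16\right) \left(\left(-1\right) \left(-35\right) - 61\right) = \left(\frac{1}{7 + 10} - 124\right) \left(\frac{-5 + 6}{6} + 16\right) \left(\left(-1\right) \left(-35\right) - 61\right) = \left(\frac{1}{17} - 124\right) \left(\frac{1}{6} \cdot 1 + 16\right) \left(35 - 61\right) = \left(\frac{1}{17} - 124\right) \left(\frac{1}{6} + 16\right) \left(-26\right) = - \frac{2107 \cdot \frac{97}{6} \left(-26\right)}{17} = \left(- \frac{2107}{17}\right) \left(- \frac{1261}{3}\right) = \frac{2656927}{51}$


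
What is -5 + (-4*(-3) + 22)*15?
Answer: 505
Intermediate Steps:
-5 + (-4*(-3) + 22)*15 = -5 + (12 + 22)*15 = -5 + 34*15 = -5 + 510 = 505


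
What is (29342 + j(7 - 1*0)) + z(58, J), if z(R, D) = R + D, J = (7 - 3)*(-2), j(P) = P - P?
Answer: 29392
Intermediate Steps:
j(P) = 0
J = -8 (J = 4*(-2) = -8)
z(R, D) = D + R
(29342 + j(7 - 1*0)) + z(58, J) = (29342 + 0) + (-8 + 58) = 29342 + 50 = 29392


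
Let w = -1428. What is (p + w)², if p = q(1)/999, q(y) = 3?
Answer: 226122123529/110889 ≈ 2.0392e+6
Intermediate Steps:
p = 1/333 (p = 3/999 = 3*(1/999) = 1/333 ≈ 0.0030030)
(p + w)² = (1/333 - 1428)² = (-475523/333)² = 226122123529/110889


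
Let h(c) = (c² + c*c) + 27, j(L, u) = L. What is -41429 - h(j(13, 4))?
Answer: -41794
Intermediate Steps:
h(c) = 27 + 2*c² (h(c) = (c² + c²) + 27 = 2*c² + 27 = 27 + 2*c²)
-41429 - h(j(13, 4)) = -41429 - (27 + 2*13²) = -41429 - (27 + 2*169) = -41429 - (27 + 338) = -41429 - 1*365 = -41429 - 365 = -41794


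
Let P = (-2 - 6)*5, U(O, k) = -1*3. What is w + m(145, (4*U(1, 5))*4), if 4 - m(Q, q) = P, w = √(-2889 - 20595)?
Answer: 44 + 2*I*√5871 ≈ 44.0 + 153.24*I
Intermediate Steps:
U(O, k) = -3
w = 2*I*√5871 (w = √(-23484) = 2*I*√5871 ≈ 153.24*I)
P = -40 (P = -8*5 = -40)
m(Q, q) = 44 (m(Q, q) = 4 - 1*(-40) = 4 + 40 = 44)
w + m(145, (4*U(1, 5))*4) = 2*I*√5871 + 44 = 44 + 2*I*√5871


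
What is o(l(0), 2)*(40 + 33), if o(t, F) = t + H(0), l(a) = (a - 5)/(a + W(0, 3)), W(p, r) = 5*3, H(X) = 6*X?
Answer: -73/3 ≈ -24.333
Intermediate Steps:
W(p, r) = 15
l(a) = (-5 + a)/(15 + a) (l(a) = (a - 5)/(a + 15) = (-5 + a)/(15 + a))
o(t, F) = t (o(t, F) = t + 6*0 = t + 0 = t)
o(l(0), 2)*(40 + 33) = ((-5 + 0)/(15 + 0))*(40 + 33) = (-5/15)*73 = ((1/15)*(-5))*73 = -⅓*73 = -73/3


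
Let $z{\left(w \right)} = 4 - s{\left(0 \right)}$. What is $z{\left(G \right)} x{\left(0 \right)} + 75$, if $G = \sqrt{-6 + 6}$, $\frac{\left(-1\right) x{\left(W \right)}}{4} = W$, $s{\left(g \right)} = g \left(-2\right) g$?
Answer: $75$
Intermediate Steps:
$s{\left(g \right)} = - 2 g^{2}$ ($s{\left(g \right)} = - 2 g g = - 2 g^{2}$)
$x{\left(W \right)} = - 4 W$
$G = 0$ ($G = \sqrt{0} = 0$)
$z{\left(w \right)} = 4$ ($z{\left(w \right)} = 4 - - 2 \cdot 0^{2} = 4 - \left(-2\right) 0 = 4 - 0 = 4 + 0 = 4$)
$z{\left(G \right)} x{\left(0 \right)} + 75 = 4 \left(\left(-4\right) 0\right) + 75 = 4 \cdot 0 + 75 = 0 + 75 = 75$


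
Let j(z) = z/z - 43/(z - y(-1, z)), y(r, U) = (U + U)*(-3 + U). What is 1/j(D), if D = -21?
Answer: 1029/1072 ≈ 0.95989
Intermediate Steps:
y(r, U) = 2*U*(-3 + U) (y(r, U) = (2*U)*(-3 + U) = 2*U*(-3 + U))
j(z) = 1 - 43/(z - 2*z*(-3 + z)) (j(z) = z/z - 43/(z - 2*z*(-3 + z)) = 1 - 43/(z - 2*z*(-3 + z)))
1/j(D) = 1/((43 - 1*(-21) + 2*(-21)*(-3 - 21))/((-21)*(-7 + 2*(-21)))) = 1/(-(43 + 21 + 2*(-21)*(-24))/(21*(-7 - 42))) = 1/(-1/21*(43 + 21 + 1008)/(-49)) = 1/(-1/21*(-1/49)*1072) = 1/(1072/1029) = 1029/1072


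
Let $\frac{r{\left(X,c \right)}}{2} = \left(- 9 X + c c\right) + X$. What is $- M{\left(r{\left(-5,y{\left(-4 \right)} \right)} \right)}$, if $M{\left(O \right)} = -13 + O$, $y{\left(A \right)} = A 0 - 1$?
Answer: $-69$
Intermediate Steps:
$y{\left(A \right)} = -1$ ($y{\left(A \right)} = 0 - 1 = -1$)
$r{\left(X,c \right)} = - 16 X + 2 c^{2}$ ($r{\left(X,c \right)} = 2 \left(\left(- 9 X + c c\right) + X\right) = 2 \left(\left(- 9 X + c^{2}\right) + X\right) = 2 \left(\left(c^{2} - 9 X\right) + X\right) = 2 \left(c^{2} - 8 X\right) = - 16 X + 2 c^{2}$)
$- M{\left(r{\left(-5,y{\left(-4 \right)} \right)} \right)} = - (-13 + \left(\left(-16\right) \left(-5\right) + 2 \left(-1\right)^{2}\right)) = - (-13 + \left(80 + 2 \cdot 1\right)) = - (-13 + \left(80 + 2\right)) = - (-13 + 82) = \left(-1\right) 69 = -69$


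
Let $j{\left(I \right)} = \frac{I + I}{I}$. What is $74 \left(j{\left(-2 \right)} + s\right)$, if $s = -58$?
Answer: $-4144$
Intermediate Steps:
$j{\left(I \right)} = 2$ ($j{\left(I \right)} = \frac{2 I}{I} = 2$)
$74 \left(j{\left(-2 \right)} + s\right) = 74 \left(2 - 58\right) = 74 \left(-56\right) = -4144$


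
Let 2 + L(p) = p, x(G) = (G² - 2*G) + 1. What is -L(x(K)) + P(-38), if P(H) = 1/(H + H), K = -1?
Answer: -153/76 ≈ -2.0132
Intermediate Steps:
x(G) = 1 + G² - 2*G
L(p) = -2 + p
P(H) = 1/(2*H)
-L(x(K)) + P(-38) = -(-2 + (1 + (-1)² - 2*(-1))) + (½)/(-38) = -(-2 + (1 + 1 + 2)) + (½)*(-1/38) = -(-2 + 4) - 1/76 = -1*2 - 1/76 = -2 - 1/76 = -153/76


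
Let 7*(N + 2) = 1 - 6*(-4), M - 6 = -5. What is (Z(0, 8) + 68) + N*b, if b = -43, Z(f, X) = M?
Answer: 10/7 ≈ 1.4286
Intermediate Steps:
M = 1 (M = 6 - 5 = 1)
Z(f, X) = 1
N = 11/7 (N = -2 + (1 - 6*(-4))/7 = -2 + (1 + 24)/7 = -2 + (⅐)*25 = -2 + 25/7 = 11/7 ≈ 1.5714)
(Z(0, 8) + 68) + N*b = (1 + 68) + (11/7)*(-43) = 69 - 473/7 = 10/7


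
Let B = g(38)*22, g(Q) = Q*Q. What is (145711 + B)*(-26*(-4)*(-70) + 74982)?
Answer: 12015683258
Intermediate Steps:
g(Q) = Q²
B = 31768 (B = 38²*22 = 1444*22 = 31768)
(145711 + B)*(-26*(-4)*(-70) + 74982) = (145711 + 31768)*(-26*(-4)*(-70) + 74982) = 177479*(104*(-70) + 74982) = 177479*(-7280 + 74982) = 177479*67702 = 12015683258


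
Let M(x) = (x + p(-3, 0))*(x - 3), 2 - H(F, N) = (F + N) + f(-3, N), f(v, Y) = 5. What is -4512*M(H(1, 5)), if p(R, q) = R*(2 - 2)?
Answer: -487296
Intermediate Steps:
p(R, q) = 0 (p(R, q) = R*0 = 0)
H(F, N) = -3 - F - N (H(F, N) = 2 - ((F + N) + 5) = 2 - (5 + F + N) = 2 + (-5 - F - N) = -3 - F - N)
M(x) = x*(-3 + x) (M(x) = (x + 0)*(x - 3) = x*(-3 + x))
-4512*M(H(1, 5)) = -4512*(-3 - 1*1 - 1*5)*(-3 + (-3 - 1*1 - 1*5)) = -4512*(-3 - 1 - 5)*(-3 + (-3 - 1 - 5)) = -(-40608)*(-3 - 9) = -(-40608)*(-12) = -4512*108 = -487296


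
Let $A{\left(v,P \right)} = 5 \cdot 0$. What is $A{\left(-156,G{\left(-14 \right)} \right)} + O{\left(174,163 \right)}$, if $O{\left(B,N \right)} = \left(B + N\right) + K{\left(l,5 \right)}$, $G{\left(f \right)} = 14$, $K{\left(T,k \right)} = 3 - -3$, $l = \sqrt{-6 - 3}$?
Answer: $343$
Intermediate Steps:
$l = 3 i$ ($l = \sqrt{-9} = 3 i \approx 3.0 i$)
$K{\left(T,k \right)} = 6$ ($K{\left(T,k \right)} = 3 + 3 = 6$)
$A{\left(v,P \right)} = 0$
$O{\left(B,N \right)} = 6 + B + N$ ($O{\left(B,N \right)} = \left(B + N\right) + 6 = 6 + B + N$)
$A{\left(-156,G{\left(-14 \right)} \right)} + O{\left(174,163 \right)} = 0 + \left(6 + 174 + 163\right) = 0 + 343 = 343$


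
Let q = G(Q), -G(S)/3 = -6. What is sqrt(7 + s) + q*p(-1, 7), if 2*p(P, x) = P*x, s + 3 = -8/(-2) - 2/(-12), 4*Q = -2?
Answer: -63 + 7*sqrt(6)/6 ≈ -60.142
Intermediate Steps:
Q = -1/2 (Q = (1/4)*(-2) = -1/2 ≈ -0.50000)
G(S) = 18 (G(S) = -3*(-6) = 18)
s = 7/6 (s = -3 + (-8/(-2) - 2/(-12)) = -3 + (-8*(-1/2) - 2*(-1/12)) = -3 + (4 + 1/6) = -3 + 25/6 = 7/6 ≈ 1.1667)
q = 18
p(P, x) = P*x/2 (p(P, x) = (P*x)/2 = P*x/2)
sqrt(7 + s) + q*p(-1, 7) = sqrt(7 + 7/6) + 18*((1/2)*(-1)*7) = sqrt(49/6) + 18*(-7/2) = 7*sqrt(6)/6 - 63 = -63 + 7*sqrt(6)/6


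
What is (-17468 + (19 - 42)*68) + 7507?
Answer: -11525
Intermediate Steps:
(-17468 + (19 - 42)*68) + 7507 = (-17468 - 23*68) + 7507 = (-17468 - 1564) + 7507 = -19032 + 7507 = -11525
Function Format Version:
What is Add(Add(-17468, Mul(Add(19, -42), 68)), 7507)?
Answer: -11525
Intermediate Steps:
Add(Add(-17468, Mul(Add(19, -42), 68)), 7507) = Add(Add(-17468, Mul(-23, 68)), 7507) = Add(Add(-17468, -1564), 7507) = Add(-19032, 7507) = -11525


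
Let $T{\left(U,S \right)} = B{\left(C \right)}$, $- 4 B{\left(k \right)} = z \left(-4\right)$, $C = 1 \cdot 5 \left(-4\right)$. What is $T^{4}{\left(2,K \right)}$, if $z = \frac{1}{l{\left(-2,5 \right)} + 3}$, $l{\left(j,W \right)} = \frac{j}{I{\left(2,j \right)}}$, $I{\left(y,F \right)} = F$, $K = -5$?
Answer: $\frac{1}{256} \approx 0.0039063$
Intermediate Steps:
$C = -20$ ($C = 5 \left(-4\right) = -20$)
$l{\left(j,W \right)} = 1$ ($l{\left(j,W \right)} = \frac{j}{j} = 1$)
$z = \frac{1}{4}$ ($z = \frac{1}{1 + 3} = \frac{1}{4} \approx 0.25$)
$B{\left(k \right)} = \frac{1}{4}$ ($B{\left(k \right)} = - \frac{\frac{1}{4} \left(-4\right)}{4} = \left(- \frac{1}{4}\right) \left(-1\right) = \frac{1}{4}$)
$T{\left(U,S \right)} = \frac{1}{4}$
$T^{4}{\left(2,K \right)} = \left(\frac{1}{4}\right)^{4} = \frac{1}{256}$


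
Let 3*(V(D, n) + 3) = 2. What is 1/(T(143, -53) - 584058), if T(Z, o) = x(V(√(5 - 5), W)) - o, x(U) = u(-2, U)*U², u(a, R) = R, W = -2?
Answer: -27/15768478 ≈ -1.7123e-6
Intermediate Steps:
V(D, n) = -7/3 (V(D, n) = -3 + (⅓)*2 = -3 + ⅔ = -7/3)
x(U) = U³ (x(U) = U*U² = U³)
T(Z, o) = -343/27 - o (T(Z, o) = (-7/3)³ - o = -343/27 - o)
1/(T(143, -53) - 584058) = 1/((-343/27 - 1*(-53)) - 584058) = 1/((-343/27 + 53) - 584058) = 1/(1088/27 - 584058) = 1/(-15768478/27) = -27/15768478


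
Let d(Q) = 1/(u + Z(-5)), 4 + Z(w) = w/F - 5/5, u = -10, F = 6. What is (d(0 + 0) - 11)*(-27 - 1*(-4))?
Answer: 24173/95 ≈ 254.45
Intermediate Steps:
Z(w) = -5 + w/6 (Z(w) = -4 + (w/6 - 5/5) = -4 + (w*(⅙) - 5*⅕) = -4 + (w/6 - 1) = -4 + (-1 + w/6) = -5 + w/6)
d(Q) = -6/95 (d(Q) = 1/(-10 + (-5 + (⅙)*(-5))) = 1/(-10 + (-5 - ⅚)) = 1/(-10 - 35/6) = 1/(-95/6) = -6/95)
(d(0 + 0) - 11)*(-27 - 1*(-4)) = (-6/95 - 11)*(-27 - 1*(-4)) = -1051*(-27 + 4)/95 = -1051/95*(-23) = 24173/95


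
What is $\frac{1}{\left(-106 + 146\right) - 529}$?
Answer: $- \frac{1}{489} \approx -0.002045$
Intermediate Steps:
$\frac{1}{\left(-106 + 146\right) - 529} = \frac{1}{40 - 529} = \frac{1}{-489} = - \frac{1}{489}$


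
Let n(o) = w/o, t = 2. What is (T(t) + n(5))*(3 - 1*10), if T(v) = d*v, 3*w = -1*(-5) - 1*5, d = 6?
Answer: -84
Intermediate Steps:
w = 0 (w = (-1*(-5) - 1*5)/3 = (5 - 5)/3 = (1/3)*0 = 0)
T(v) = 6*v
n(o) = 0 (n(o) = 0/o = 0)
(T(t) + n(5))*(3 - 1*10) = (6*2 + 0)*(3 - 1*10) = (12 + 0)*(3 - 10) = 12*(-7) = -84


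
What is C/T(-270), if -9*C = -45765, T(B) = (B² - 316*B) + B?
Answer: 113/3510 ≈ 0.032194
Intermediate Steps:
T(B) = B² - 315*B
C = 5085 (C = -⅑*(-45765) = 5085)
C/T(-270) = 5085/((-270*(-315 - 270))) = 5085/((-270*(-585))) = 5085/157950 = 5085*(1/157950) = 113/3510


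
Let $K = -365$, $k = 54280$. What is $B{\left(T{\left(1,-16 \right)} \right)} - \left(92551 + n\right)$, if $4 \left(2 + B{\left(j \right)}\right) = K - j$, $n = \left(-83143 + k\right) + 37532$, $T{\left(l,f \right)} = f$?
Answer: $- \frac{405237}{4} \approx -1.0131 \cdot 10^{5}$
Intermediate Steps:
$n = 8669$ ($n = \left(-83143 + 54280\right) + 37532 = -28863 + 37532 = 8669$)
$B{\left(j \right)} = - \frac{373}{4} - \frac{j}{4}$ ($B{\left(j \right)} = -2 + \frac{-365 - j}{4} = -2 - \left(\frac{365}{4} + \frac{j}{4}\right) = - \frac{373}{4} - \frac{j}{4}$)
$B{\left(T{\left(1,-16 \right)} \right)} - \left(92551 + n\right) = \left(- \frac{373}{4} - -4\right) - \left(92551 + 8669\right) = \left(- \frac{373}{4} + 4\right) - 101220 = - \frac{357}{4} - 101220 = - \frac{405237}{4}$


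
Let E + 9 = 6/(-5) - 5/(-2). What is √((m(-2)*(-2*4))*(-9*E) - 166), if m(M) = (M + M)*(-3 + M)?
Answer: I*√11254 ≈ 106.08*I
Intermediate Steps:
m(M) = 2*M*(-3 + M) (m(M) = (2*M)*(-3 + M) = 2*M*(-3 + M))
E = -77/10 (E = -9 + (6/(-5) - 5/(-2)) = -9 + (6*(-⅕) - 5*(-½)) = -9 + (-6/5 + 5/2) = -9 + 13/10 = -77/10 ≈ -7.7000)
√((m(-2)*(-2*4))*(-9*E) - 166) = √(((2*(-2)*(-3 - 2))*(-2*4))*(-9*(-77/10)) - 166) = √(((2*(-2)*(-5))*(-8))*(693/10) - 166) = √((20*(-8))*(693/10) - 166) = √(-160*693/10 - 166) = √(-11088 - 166) = √(-11254) = I*√11254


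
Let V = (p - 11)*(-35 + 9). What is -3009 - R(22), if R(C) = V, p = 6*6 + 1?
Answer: -2333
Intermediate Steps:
p = 37 (p = 36 + 1 = 37)
V = -676 (V = (37 - 11)*(-35 + 9) = 26*(-26) = -676)
R(C) = -676
-3009 - R(22) = -3009 - 1*(-676) = -3009 + 676 = -2333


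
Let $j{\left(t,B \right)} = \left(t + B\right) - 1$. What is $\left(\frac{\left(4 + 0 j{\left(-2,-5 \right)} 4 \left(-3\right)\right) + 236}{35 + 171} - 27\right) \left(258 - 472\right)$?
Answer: $\frac{569454}{103} \approx 5528.7$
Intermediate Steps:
$j{\left(t,B \right)} = -1 + B + t$ ($j{\left(t,B \right)} = \left(B + t\right) - 1 = -1 + B + t$)
$\left(\frac{\left(4 + 0 j{\left(-2,-5 \right)} 4 \left(-3\right)\right) + 236}{35 + 171} - 27\right) \left(258 - 472\right) = \left(\frac{\left(4 + 0 \left(-1 - 5 - 2\right) 4 \left(-3\right)\right) + 236}{35 + 171} - 27\right) \left(258 - 472\right) = \left(\frac{\left(4 + 0 \left(-8\right) 4 \left(-3\right)\right) + 236}{206} - 27\right) \left(-214\right) = \left(\left(\left(4 + 0 \left(\left(-32\right) \left(-3\right)\right)\right) + 236\right) \frac{1}{206} - 27\right) \left(-214\right) = \left(\left(\left(4 + 0 \cdot 96\right) + 236\right) \frac{1}{206} - 27\right) \left(-214\right) = \left(\left(\left(4 + 0\right) + 236\right) \frac{1}{206} - 27\right) \left(-214\right) = \left(\left(4 + 236\right) \frac{1}{206} - 27\right) \left(-214\right) = \left(240 \cdot \frac{1}{206} - 27\right) \left(-214\right) = \left(\frac{120}{103} - 27\right) \left(-214\right) = \left(- \frac{2661}{103}\right) \left(-214\right) = \frac{569454}{103}$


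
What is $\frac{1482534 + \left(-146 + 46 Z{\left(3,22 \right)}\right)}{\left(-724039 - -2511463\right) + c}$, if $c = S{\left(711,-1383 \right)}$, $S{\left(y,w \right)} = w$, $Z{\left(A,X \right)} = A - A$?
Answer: $\frac{1482388}{1786041} \approx 0.82999$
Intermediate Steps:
$Z{\left(A,X \right)} = 0$
$c = -1383$
$\frac{1482534 + \left(-146 + 46 Z{\left(3,22 \right)}\right)}{\left(-724039 - -2511463\right) + c} = \frac{1482534 + \left(-146 + 46 \cdot 0\right)}{\left(-724039 - -2511463\right) - 1383} = \frac{1482534 + \left(-146 + 0\right)}{\left(-724039 + 2511463\right) - 1383} = \frac{1482534 - 146}{1787424 - 1383} = \frac{1482388}{1786041}$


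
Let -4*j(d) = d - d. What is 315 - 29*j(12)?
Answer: 315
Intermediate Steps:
j(d) = 0 (j(d) = -(d - d)/4 = -¼*0 = 0)
315 - 29*j(12) = 315 - 29*0 = 315 + 0 = 315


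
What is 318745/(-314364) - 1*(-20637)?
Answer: 6487211123/314364 ≈ 20636.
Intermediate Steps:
318745/(-314364) - 1*(-20637) = 318745*(-1/314364) + 20637 = -318745/314364 + 20637 = 6487211123/314364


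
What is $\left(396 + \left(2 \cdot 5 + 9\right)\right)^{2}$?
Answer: $172225$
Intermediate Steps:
$\left(396 + \left(2 \cdot 5 + 9\right)\right)^{2} = \left(396 + \left(10 + 9\right)\right)^{2} = \left(396 + 19\right)^{2} = 415^{2} = 172225$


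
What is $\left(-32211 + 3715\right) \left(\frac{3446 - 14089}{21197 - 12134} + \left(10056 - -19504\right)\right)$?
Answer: $- \frac{7633840087952}{9063} \approx -8.4231 \cdot 10^{8}$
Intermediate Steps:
$\left(-32211 + 3715\right) \left(\frac{3446 - 14089}{21197 - 12134} + \left(10056 - -19504\right)\right) = - 28496 \left(- \frac{10643}{9063} + \left(10056 + 19504\right)\right) = - 28496 \left(\left(-10643\right) \frac{1}{9063} + 29560\right) = - 28496 \left(- \frac{10643}{9063} + 29560\right) = \left(-28496\right) \frac{267891637}{9063} = - \frac{7633840087952}{9063}$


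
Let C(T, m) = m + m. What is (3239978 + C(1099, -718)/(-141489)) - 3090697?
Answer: 21121620845/141489 ≈ 1.4928e+5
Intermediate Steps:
C(T, m) = 2*m
(3239978 + C(1099, -718)/(-141489)) - 3090697 = (3239978 + (2*(-718))/(-141489)) - 3090697 = (3239978 - 1436*(-1/141489)) - 3090697 = (3239978 + 1436/141489) - 3090697 = 458421248678/141489 - 3090697 = 21121620845/141489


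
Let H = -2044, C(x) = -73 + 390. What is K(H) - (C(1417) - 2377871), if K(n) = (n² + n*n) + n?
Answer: 10731382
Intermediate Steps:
C(x) = 317
K(n) = n + 2*n² (K(n) = (n² + n²) + n = 2*n² + n = n + 2*n²)
K(H) - (C(1417) - 2377871) = -2044*(1 + 2*(-2044)) - (317 - 2377871) = -2044*(1 - 4088) - 1*(-2377554) = -2044*(-4087) + 2377554 = 8353828 + 2377554 = 10731382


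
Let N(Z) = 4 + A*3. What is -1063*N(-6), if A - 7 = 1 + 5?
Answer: -45709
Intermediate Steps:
A = 13 (A = 7 + (1 + 5) = 7 + 6 = 13)
N(Z) = 43 (N(Z) = 4 + 13*3 = 4 + 39 = 43)
-1063*N(-6) = -1063*43 = -45709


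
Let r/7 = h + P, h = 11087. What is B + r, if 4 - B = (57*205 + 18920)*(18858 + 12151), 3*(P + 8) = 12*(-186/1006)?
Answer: -477323305268/503 ≈ -9.4895e+8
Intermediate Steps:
P = -4396/503 (P = -8 + (12*(-186/1006))/3 = -8 + (12*(-186*1/1006))/3 = -8 + (12*(-93/503))/3 = -8 + (1/3)*(-1116/503) = -8 - 372/503 = -4396/503 ≈ -8.7396)
B = -949030441 (B = 4 - (57*205 + 18920)*(18858 + 12151) = 4 - (11685 + 18920)*31009 = 4 - 30605*31009 = 4 - 1*949030445 = 4 - 949030445 = -949030441)
r = 39006555/503 (r = 7*(11087 - 4396/503) = 7*(5572365/503) = 39006555/503 ≈ 77548.)
B + r = -949030441 + 39006555/503 = -477323305268/503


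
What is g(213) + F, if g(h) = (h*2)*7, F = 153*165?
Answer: 28227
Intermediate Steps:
F = 25245
g(h) = 14*h (g(h) = (2*h)*7 = 14*h)
g(213) + F = 14*213 + 25245 = 2982 + 25245 = 28227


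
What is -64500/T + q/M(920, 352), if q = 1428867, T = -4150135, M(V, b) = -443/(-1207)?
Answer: 1431499820331363/367701961 ≈ 3.8931e+6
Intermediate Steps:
M(V, b) = 443/1207 (M(V, b) = -443*(-1/1207) = 443/1207)
-64500/T + q/M(920, 352) = -64500/(-4150135) + 1428867/(443/1207) = -64500*(-1/4150135) + 1428867*(1207/443) = 12900/830027 + 1724642469/443 = 1431499820331363/367701961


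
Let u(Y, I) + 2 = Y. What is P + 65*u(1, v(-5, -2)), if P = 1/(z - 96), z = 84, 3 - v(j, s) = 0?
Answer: -781/12 ≈ -65.083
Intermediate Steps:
v(j, s) = 3 (v(j, s) = 3 - 1*0 = 3 + 0 = 3)
u(Y, I) = -2 + Y
P = -1/12 (P = 1/(84 - 96) = 1/(-12) = -1/12 ≈ -0.083333)
P + 65*u(1, v(-5, -2)) = -1/12 + 65*(-2 + 1) = -1/12 + 65*(-1) = -1/12 - 65 = -781/12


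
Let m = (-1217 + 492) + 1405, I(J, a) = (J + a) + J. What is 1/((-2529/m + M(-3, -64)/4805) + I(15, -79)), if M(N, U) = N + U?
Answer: -653480/34460001 ≈ -0.018963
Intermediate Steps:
I(J, a) = a + 2*J
m = 680 (m = -725 + 1405 = 680)
1/((-2529/m + M(-3, -64)/4805) + I(15, -79)) = 1/((-2529/680 + (-3 - 64)/4805) + (-79 + 2*15)) = 1/((-2529*1/680 - 67*1/4805) + (-79 + 30)) = 1/((-2529/680 - 67/4805) - 49) = 1/(-2439481/653480 - 49) = 1/(-34460001/653480) = -653480/34460001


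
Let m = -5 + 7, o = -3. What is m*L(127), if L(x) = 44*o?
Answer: -264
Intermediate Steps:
m = 2
L(x) = -132 (L(x) = 44*(-3) = -132)
m*L(127) = 2*(-132) = -264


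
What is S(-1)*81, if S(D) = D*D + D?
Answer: 0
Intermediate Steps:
S(D) = D + D² (S(D) = D² + D = D + D²)
S(-1)*81 = -(1 - 1)*81 = -1*0*81 = 0*81 = 0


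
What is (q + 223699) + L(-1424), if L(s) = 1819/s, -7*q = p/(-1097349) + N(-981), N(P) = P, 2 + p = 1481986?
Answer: 2448424584445423/10938374832 ≈ 2.2384e+5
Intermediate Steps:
p = 1481984 (p = -2 + 1481986 = 1481984)
q = 1077981353/7681443 (q = -(1481984/(-1097349) - 981)/7 = -(1481984*(-1/1097349) - 981)/7 = -(-1481984/1097349 - 981)/7 = -⅐*(-1077981353/1097349) = 1077981353/7681443 ≈ 140.34)
(q + 223699) + L(-1424) = (1077981353/7681443 + 223699) + 1819/(-1424) = 1719409099010/7681443 + 1819*(-1/1424) = 1719409099010/7681443 - 1819/1424 = 2448424584445423/10938374832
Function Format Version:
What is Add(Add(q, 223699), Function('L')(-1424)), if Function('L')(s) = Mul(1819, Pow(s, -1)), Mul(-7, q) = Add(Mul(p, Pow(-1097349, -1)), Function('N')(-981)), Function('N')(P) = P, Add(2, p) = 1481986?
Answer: Rational(2448424584445423, 10938374832) ≈ 2.2384e+5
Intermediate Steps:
p = 1481984 (p = Add(-2, 1481986) = 1481984)
q = Rational(1077981353, 7681443) (q = Mul(Rational(-1, 7), Add(Mul(1481984, Pow(-1097349, -1)), -981)) = Mul(Rational(-1, 7), Add(Mul(1481984, Rational(-1, 1097349)), -981)) = Mul(Rational(-1, 7), Add(Rational(-1481984, 1097349), -981)) = Mul(Rational(-1, 7), Rational(-1077981353, 1097349)) = Rational(1077981353, 7681443) ≈ 140.34)
Add(Add(q, 223699), Function('L')(-1424)) = Add(Add(Rational(1077981353, 7681443), 223699), Mul(1819, Pow(-1424, -1))) = Add(Rational(1719409099010, 7681443), Mul(1819, Rational(-1, 1424))) = Add(Rational(1719409099010, 7681443), Rational(-1819, 1424)) = Rational(2448424584445423, 10938374832)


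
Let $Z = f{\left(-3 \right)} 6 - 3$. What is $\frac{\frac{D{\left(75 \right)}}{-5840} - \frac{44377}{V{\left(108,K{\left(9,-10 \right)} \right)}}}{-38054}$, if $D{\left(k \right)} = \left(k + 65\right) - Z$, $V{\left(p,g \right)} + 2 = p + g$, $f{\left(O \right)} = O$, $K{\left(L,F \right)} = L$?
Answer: $\frac{51836039}{5111413280} \approx 0.010141$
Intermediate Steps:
$Z = -21$ ($Z = \left(-3\right) 6 - 3 = -18 - 3 = -21$)
$V{\left(p,g \right)} = -2 + g + p$ ($V{\left(p,g \right)} = -2 + \left(p + g\right) = -2 + \left(g + p\right) = -2 + g + p$)
$D{\left(k \right)} = 86 + k$ ($D{\left(k \right)} = \left(k + 65\right) - -21 = \left(65 + k\right) + 21 = 86 + k$)
$\frac{\frac{D{\left(75 \right)}}{-5840} - \frac{44377}{V{\left(108,K{\left(9,-10 \right)} \right)}}}{-38054} = \frac{\frac{86 + 75}{-5840} - \frac{44377}{-2 + 9 + 108}}{-38054} = \left(161 \left(- \frac{1}{5840}\right) - \frac{44377}{115}\right) \left(- \frac{1}{38054}\right) = \left(- \frac{161}{5840} - \frac{44377}{115}\right) \left(- \frac{1}{38054}\right) = \left(- \frac{51836039}{134320}\right) \left(- \frac{1}{38054}\right) = \frac{51836039}{5111413280}$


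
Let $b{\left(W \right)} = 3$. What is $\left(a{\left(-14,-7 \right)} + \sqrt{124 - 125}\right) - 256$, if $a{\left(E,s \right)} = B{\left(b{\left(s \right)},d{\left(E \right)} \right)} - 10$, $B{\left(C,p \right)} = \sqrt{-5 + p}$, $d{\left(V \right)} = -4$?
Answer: $-266 + 4 i \approx -266.0 + 4.0 i$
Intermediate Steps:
$a{\left(E,s \right)} = -10 + 3 i$ ($a{\left(E,s \right)} = \sqrt{-5 - 4} - 10 = \sqrt{-9} - 10 = 3 i - 10 = -10 + 3 i$)
$\left(a{\left(-14,-7 \right)} + \sqrt{124 - 125}\right) - 256 = \left(\left(-10 + 3 i\right) + \sqrt{124 - 125}\right) - 256 = \left(\left(-10 + 3 i\right) + \sqrt{-1}\right) - 256 = \left(\left(-10 + 3 i\right) + i\right) - 256 = \left(-10 + 4 i\right) - 256 = -266 + 4 i$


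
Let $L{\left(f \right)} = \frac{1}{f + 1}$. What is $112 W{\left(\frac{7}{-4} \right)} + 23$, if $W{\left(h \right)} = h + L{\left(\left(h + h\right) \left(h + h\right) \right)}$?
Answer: $- \frac{8721}{53} \approx -164.55$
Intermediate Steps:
$L{\left(f \right)} = \frac{1}{1 + f}$
$W{\left(h \right)} = h + \frac{1}{1 + 4 h^{2}}$ ($W{\left(h \right)} = h + \frac{1}{1 + \left(h + h\right) \left(h + h\right)} = h + \frac{1}{1 + 2 h 2 h} = h + \frac{1}{1 + 4 h^{2}}$)
$112 W{\left(\frac{7}{-4} \right)} + 23 = 112 \frac{1 + \frac{7}{-4} + 4 \left(\frac{7}{-4}\right)^{3}}{1 + 4 \left(\frac{7}{-4}\right)^{2}} + 23 = 112 \frac{1 + 7 \left(- \frac{1}{4}\right) + 4 \left(7 \left(- \frac{1}{4}\right)\right)^{3}}{1 + 4 \left(7 \left(- \frac{1}{4}\right)\right)^{2}} + 23 = 112 \frac{1 - \frac{7}{4} + 4 \left(- \frac{7}{4}\right)^{3}}{1 + 4 \left(- \frac{7}{4}\right)^{2}} + 23 = 112 \frac{1 - \frac{7}{4} + 4 \left(- \frac{343}{64}\right)}{1 + 4 \cdot \frac{49}{16}} + 23 = 112 \frac{1 - \frac{7}{4} - \frac{343}{16}}{1 + \frac{49}{4}} + 23 = 112 \frac{1}{\frac{53}{4}} \left(- \frac{355}{16}\right) + 23 = 112 \cdot \frac{4}{53} \left(- \frac{355}{16}\right) + 23 = 112 \left(- \frac{355}{212}\right) + 23 = - \frac{9940}{53} + 23 = - \frac{8721}{53}$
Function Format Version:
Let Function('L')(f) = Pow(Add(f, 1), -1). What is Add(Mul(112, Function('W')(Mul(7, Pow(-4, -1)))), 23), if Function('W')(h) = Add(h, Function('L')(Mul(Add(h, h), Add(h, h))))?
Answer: Rational(-8721, 53) ≈ -164.55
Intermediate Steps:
Function('L')(f) = Pow(Add(1, f), -1)
Function('W')(h) = Add(h, Pow(Add(1, Mul(4, Pow(h, 2))), -1)) (Function('W')(h) = Add(h, Pow(Add(1, Mul(Add(h, h), Add(h, h))), -1)) = Add(h, Pow(Add(1, Mul(Mul(2, h), Mul(2, h))), -1)) = Add(h, Pow(Add(1, Mul(4, Pow(h, 2))), -1)))
Add(Mul(112, Function('W')(Mul(7, Pow(-4, -1)))), 23) = Add(Mul(112, Mul(Pow(Add(1, Mul(4, Pow(Mul(7, Pow(-4, -1)), 2))), -1), Add(1, Mul(7, Pow(-4, -1)), Mul(4, Pow(Mul(7, Pow(-4, -1)), 3))))), 23) = Add(Mul(112, Mul(Pow(Add(1, Mul(4, Pow(Mul(7, Rational(-1, 4)), 2))), -1), Add(1, Mul(7, Rational(-1, 4)), Mul(4, Pow(Mul(7, Rational(-1, 4)), 3))))), 23) = Add(Mul(112, Mul(Pow(Add(1, Mul(4, Pow(Rational(-7, 4), 2))), -1), Add(1, Rational(-7, 4), Mul(4, Pow(Rational(-7, 4), 3))))), 23) = Add(Mul(112, Mul(Pow(Add(1, Mul(4, Rational(49, 16))), -1), Add(1, Rational(-7, 4), Mul(4, Rational(-343, 64))))), 23) = Add(Mul(112, Mul(Pow(Add(1, Rational(49, 4)), -1), Add(1, Rational(-7, 4), Rational(-343, 16)))), 23) = Add(Mul(112, Mul(Pow(Rational(53, 4), -1), Rational(-355, 16))), 23) = Add(Mul(112, Mul(Rational(4, 53), Rational(-355, 16))), 23) = Add(Mul(112, Rational(-355, 212)), 23) = Add(Rational(-9940, 53), 23) = Rational(-8721, 53)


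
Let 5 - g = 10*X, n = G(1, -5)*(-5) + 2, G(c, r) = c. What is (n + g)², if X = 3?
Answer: 784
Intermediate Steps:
n = -3 (n = 1*(-5) + 2 = -5 + 2 = -3)
g = -25 (g = 5 - 10*3 = 5 - 1*30 = 5 - 30 = -25)
(n + g)² = (-3 - 25)² = (-28)² = 784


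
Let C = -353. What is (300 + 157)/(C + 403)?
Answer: 457/50 ≈ 9.1400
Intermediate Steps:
(300 + 157)/(C + 403) = (300 + 157)/(-353 + 403) = 457/50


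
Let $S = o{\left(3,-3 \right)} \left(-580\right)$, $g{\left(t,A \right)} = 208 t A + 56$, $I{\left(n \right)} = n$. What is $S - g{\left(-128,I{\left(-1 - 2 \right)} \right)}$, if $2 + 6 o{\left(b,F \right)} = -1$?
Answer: $-79638$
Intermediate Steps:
$o{\left(b,F \right)} = - \frac{1}{2}$ ($o{\left(b,F \right)} = - \frac{1}{3} + \frac{1}{6} \left(-1\right) = - \frac{1}{3} - \frac{1}{6} = - \frac{1}{2}$)
$g{\left(t,A \right)} = 56 + 208 A t$ ($g{\left(t,A \right)} = 208 A t + 56 = 56 + 208 A t$)
$S = 290$ ($S = \left(- \frac{1}{2}\right) \left(-580\right) = 290$)
$S - g{\left(-128,I{\left(-1 - 2 \right)} \right)} = 290 - \left(56 + 208 \left(-1 - 2\right) \left(-128\right)\right) = 290 - \left(56 + 208 \left(-3\right) \left(-128\right)\right) = 290 - \left(56 + 79872\right) = 290 - 79928 = -79638$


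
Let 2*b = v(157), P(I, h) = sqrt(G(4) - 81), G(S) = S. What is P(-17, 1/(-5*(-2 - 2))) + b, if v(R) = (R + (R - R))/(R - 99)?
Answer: 157/116 + I*sqrt(77) ≈ 1.3534 + 8.775*I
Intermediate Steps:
P(I, h) = I*sqrt(77) (P(I, h) = sqrt(4 - 81) = sqrt(-77) = I*sqrt(77))
v(R) = R/(-99 + R) (v(R) = (R + 0)/(-99 + R) = R/(-99 + R))
b = 157/116 (b = (157/(-99 + 157))/2 = (157/58)/2 = (157*(1/58))/2 = (1/2)*(157/58) = 157/116 ≈ 1.3534)
P(-17, 1/(-5*(-2 - 2))) + b = I*sqrt(77) + 157/116 = 157/116 + I*sqrt(77)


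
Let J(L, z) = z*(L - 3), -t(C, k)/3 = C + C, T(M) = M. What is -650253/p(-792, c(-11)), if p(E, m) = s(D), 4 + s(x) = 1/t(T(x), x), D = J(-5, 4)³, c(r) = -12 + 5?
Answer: 127844941824/786431 ≈ 1.6256e+5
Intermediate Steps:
t(C, k) = -6*C (t(C, k) = -3*(C + C) = -6*C)
J(L, z) = z*(-3 + L)
c(r) = -7
D = -32768 (D = (4*(-3 - 5))³ = (4*(-8))³ = (-32)³ = -32768)
s(x) = -4 - 1/(6*x) (s(x) = -4 + 1/(-6*x) = -4 - 1/(6*x))
p(E, m) = -786431/196608 (p(E, m) = -4 - ⅙/(-32768) = -4 - ⅙*(-1/32768) = -4 + 1/196608 = -786431/196608)
-650253/p(-792, c(-11)) = -650253/(-786431/196608) = -650253*(-196608/786431) = 127844941824/786431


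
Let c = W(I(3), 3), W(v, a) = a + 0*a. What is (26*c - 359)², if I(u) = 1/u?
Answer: 78961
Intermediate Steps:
W(v, a) = a (W(v, a) = a + 0 = a)
c = 3
(26*c - 359)² = (26*3 - 359)² = (78 - 359)² = (-281)² = 78961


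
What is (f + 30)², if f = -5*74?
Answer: 115600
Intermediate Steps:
f = -370
(f + 30)² = (-370 + 30)² = (-340)² = 115600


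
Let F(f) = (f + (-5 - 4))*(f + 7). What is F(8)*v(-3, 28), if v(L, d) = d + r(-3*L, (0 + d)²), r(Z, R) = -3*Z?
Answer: -15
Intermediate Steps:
v(L, d) = d + 9*L (v(L, d) = d - (-9)*L = d + 9*L)
F(f) = (-9 + f)*(7 + f) (F(f) = (f - 9)*(7 + f) = (-9 + f)*(7 + f))
F(8)*v(-3, 28) = (-63 + 8² - 2*8)*(28 + 9*(-3)) = (-63 + 64 - 16)*(28 - 27) = -15*1 = -15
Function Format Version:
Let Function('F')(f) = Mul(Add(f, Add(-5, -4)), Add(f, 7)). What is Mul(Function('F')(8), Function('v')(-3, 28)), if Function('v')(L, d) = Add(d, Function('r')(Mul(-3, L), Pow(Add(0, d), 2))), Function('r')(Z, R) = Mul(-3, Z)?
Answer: -15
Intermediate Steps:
Function('v')(L, d) = Add(d, Mul(9, L)) (Function('v')(L, d) = Add(d, Mul(-3, Mul(-3, L))) = Add(d, Mul(9, L)))
Function('F')(f) = Mul(Add(-9, f), Add(7, f)) (Function('F')(f) = Mul(Add(f, -9), Add(7, f)) = Mul(Add(-9, f), Add(7, f)))
Mul(Function('F')(8), Function('v')(-3, 28)) = Mul(Add(-63, Pow(8, 2), Mul(-2, 8)), Add(28, Mul(9, -3))) = Mul(Add(-63, 64, -16), Add(28, -27)) = Mul(-15, 1) = -15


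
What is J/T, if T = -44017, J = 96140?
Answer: -96140/44017 ≈ -2.1842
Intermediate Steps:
J/T = 96140/(-44017) = 96140*(-1/44017) = -96140/44017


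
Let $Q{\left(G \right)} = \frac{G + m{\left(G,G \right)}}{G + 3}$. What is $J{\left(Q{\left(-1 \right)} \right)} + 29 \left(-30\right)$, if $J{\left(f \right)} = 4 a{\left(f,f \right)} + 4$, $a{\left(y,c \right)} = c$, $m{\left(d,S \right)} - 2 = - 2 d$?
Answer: $-860$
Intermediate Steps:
$m{\left(d,S \right)} = 2 - 2 d$
$Q{\left(G \right)} = \frac{2 - G}{3 + G}$ ($Q{\left(G \right)} = \frac{G - \left(-2 + 2 G\right)}{G + 3} = \frac{2 - G}{3 + G}$)
$J{\left(f \right)} = 4 + 4 f$ ($J{\left(f \right)} = 4 f + 4 = 4 + 4 f$)
$J{\left(Q{\left(-1 \right)} \right)} + 29 \left(-30\right) = \left(4 + 4 \frac{2 - -1}{3 - 1}\right) + 29 \left(-30\right) = \left(4 + 4 \frac{2 + 1}{2}\right) - 870 = \left(4 + 4 \cdot \frac{1}{2} \cdot 3\right) - 870 = \left(4 + 4 \cdot \frac{3}{2}\right) - 870 = \left(4 + 6\right) - 870 = 10 - 870 = -860$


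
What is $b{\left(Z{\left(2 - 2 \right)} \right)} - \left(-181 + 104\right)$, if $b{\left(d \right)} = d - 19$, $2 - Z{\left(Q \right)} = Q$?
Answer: $60$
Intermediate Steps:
$Z{\left(Q \right)} = 2 - Q$
$b{\left(d \right)} = -19 + d$
$b{\left(Z{\left(2 - 2 \right)} \right)} - \left(-181 + 104\right) = \left(-19 + \left(2 - \left(2 - 2\right)\right)\right) - \left(-181 + 104\right) = \left(-19 + \left(2 - 0\right)\right) - -77 = \left(-19 + \left(2 + 0\right)\right) + 77 = \left(-19 + 2\right) + 77 = -17 + 77 = 60$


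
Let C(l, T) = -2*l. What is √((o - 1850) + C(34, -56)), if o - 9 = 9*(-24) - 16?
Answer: I*√2141 ≈ 46.271*I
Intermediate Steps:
o = -223 (o = 9 + (9*(-24) - 16) = 9 + (-216 - 16) = 9 - 232 = -223)
√((o - 1850) + C(34, -56)) = √((-223 - 1850) - 2*34) = √(-2073 - 68) = √(-2141) = I*√2141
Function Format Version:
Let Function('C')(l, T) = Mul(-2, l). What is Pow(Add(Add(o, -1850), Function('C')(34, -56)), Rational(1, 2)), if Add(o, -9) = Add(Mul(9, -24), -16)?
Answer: Mul(I, Pow(2141, Rational(1, 2))) ≈ Mul(46.271, I)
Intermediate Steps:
o = -223 (o = Add(9, Add(Mul(9, -24), -16)) = Add(9, Add(-216, -16)) = Add(9, -232) = -223)
Pow(Add(Add(o, -1850), Function('C')(34, -56)), Rational(1, 2)) = Pow(Add(Add(-223, -1850), Mul(-2, 34)), Rational(1, 2)) = Pow(Add(-2073, -68), Rational(1, 2)) = Pow(-2141, Rational(1, 2)) = Mul(I, Pow(2141, Rational(1, 2)))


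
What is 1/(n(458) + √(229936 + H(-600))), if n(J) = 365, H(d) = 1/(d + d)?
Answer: -438000/116053199 + 20*√827769597/116053199 ≈ 0.0011841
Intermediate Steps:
H(d) = 1/(2*d)
1/(n(458) + √(229936 + H(-600))) = 1/(365 + √(229936 + (½)/(-600))) = 1/(365 + √(229936 + (½)*(-1/600))) = 1/(365 + √(229936 - 1/1200)) = 1/(365 + √(275923199/1200)) = 1/(365 + √827769597/60)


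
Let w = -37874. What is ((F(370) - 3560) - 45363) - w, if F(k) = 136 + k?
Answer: -10543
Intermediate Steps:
((F(370) - 3560) - 45363) - w = (((136 + 370) - 3560) - 45363) - 1*(-37874) = ((506 - 3560) - 45363) + 37874 = (-3054 - 45363) + 37874 = -48417 + 37874 = -10543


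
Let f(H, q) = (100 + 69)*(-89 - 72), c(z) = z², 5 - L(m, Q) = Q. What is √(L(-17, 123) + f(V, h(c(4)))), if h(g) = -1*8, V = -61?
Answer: I*√27327 ≈ 165.31*I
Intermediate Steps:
L(m, Q) = 5 - Q
h(g) = -8
f(H, q) = -27209 (f(H, q) = 169*(-161) = -27209)
√(L(-17, 123) + f(V, h(c(4)))) = √((5 - 1*123) - 27209) = √((5 - 123) - 27209) = √(-118 - 27209) = √(-27327) = I*√27327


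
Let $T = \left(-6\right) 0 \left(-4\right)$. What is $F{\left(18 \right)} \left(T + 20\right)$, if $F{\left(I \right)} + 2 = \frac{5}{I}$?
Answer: $- \frac{310}{9} \approx -34.444$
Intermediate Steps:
$F{\left(I \right)} = -2 + \frac{5}{I}$
$T = 0$ ($T = 0 \left(-4\right) = 0$)
$F{\left(18 \right)} \left(T + 20\right) = \left(-2 + \frac{5}{18}\right) \left(0 + 20\right) = \left(-2 + 5 \cdot \frac{1}{18}\right) 20 = \left(-2 + \frac{5}{18}\right) 20 = \left(- \frac{31}{18}\right) 20 = - \frac{310}{9}$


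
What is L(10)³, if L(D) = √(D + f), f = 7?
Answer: 17*√17 ≈ 70.093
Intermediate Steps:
L(D) = √(7 + D) (L(D) = √(D + 7) = √(7 + D))
L(10)³ = (√(7 + 10))³ = (√17)³ = 17*√17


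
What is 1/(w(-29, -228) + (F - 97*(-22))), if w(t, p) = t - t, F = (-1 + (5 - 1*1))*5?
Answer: 1/2149 ≈ 0.00046533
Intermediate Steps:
F = 15 (F = (-1 + (5 - 1))*5 = (-1 + 4)*5 = 3*5 = 15)
w(t, p) = 0
1/(w(-29, -228) + (F - 97*(-22))) = 1/(0 + (15 - 97*(-22))) = 1/(0 + (15 + 2134)) = 1/(0 + 2149) = 1/2149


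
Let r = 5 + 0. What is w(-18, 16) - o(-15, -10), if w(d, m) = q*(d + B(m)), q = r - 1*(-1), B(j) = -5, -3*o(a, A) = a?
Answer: -143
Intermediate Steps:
o(a, A) = -a/3
r = 5
q = 6 (q = 5 - 1*(-1) = 5 + 1 = 6)
w(d, m) = -30 + 6*d (w(d, m) = 6*(d - 5) = 6*(-5 + d) = -30 + 6*d)
w(-18, 16) - o(-15, -10) = (-30 + 6*(-18)) - (-1)*(-15)/3 = (-30 - 108) - 1*5 = -138 - 5 = -143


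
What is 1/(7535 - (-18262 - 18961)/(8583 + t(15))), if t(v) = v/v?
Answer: 8584/64717663 ≈ 0.00013264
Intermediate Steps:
t(v) = 1
1/(7535 - (-18262 - 18961)/(8583 + t(15))) = 1/(7535 - (-18262 - 18961)/(8583 + 1)) = 1/(7535 - (-37223)/8584) = 1/(7535 - 1*(-37223/8584)) = 1/(7535 + 37223/8584) = 1/(64717663/8584) = 8584/64717663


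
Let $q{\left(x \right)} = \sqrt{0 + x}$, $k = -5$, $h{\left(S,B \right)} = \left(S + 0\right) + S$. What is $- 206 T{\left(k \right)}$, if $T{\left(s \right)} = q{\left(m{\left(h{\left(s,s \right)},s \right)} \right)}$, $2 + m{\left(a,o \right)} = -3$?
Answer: $- 206 i \sqrt{5} \approx - 460.63 i$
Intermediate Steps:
$h{\left(S,B \right)} = 2 S$ ($h{\left(S,B \right)} = S + S = 2 S$)
$m{\left(a,o \right)} = -5$ ($m{\left(a,o \right)} = -2 - 3 = -5$)
$q{\left(x \right)} = \sqrt{x}$
$T{\left(s \right)} = i \sqrt{5}$ ($T{\left(s \right)} = \sqrt{-5} = i \sqrt{5}$)
$- 206 T{\left(k \right)} = - 206 i \sqrt{5}$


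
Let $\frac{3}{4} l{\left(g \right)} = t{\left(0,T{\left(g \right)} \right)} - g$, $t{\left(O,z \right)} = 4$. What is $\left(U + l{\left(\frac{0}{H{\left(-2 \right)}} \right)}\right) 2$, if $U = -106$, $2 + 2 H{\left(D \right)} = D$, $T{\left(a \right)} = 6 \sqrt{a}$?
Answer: $- \frac{604}{3} \approx -201.33$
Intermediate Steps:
$H{\left(D \right)} = -1 + \frac{D}{2}$
$l{\left(g \right)} = \frac{16}{3} - \frac{4 g}{3}$ ($l{\left(g \right)} = \frac{4 \left(4 - g\right)}{3} = \frac{16}{3} - \frac{4 g}{3}$)
$\left(U + l{\left(\frac{0}{H{\left(-2 \right)}} \right)}\right) 2 = \left(-106 + \left(\frac{16}{3} - \frac{4 \frac{0}{-1 + \frac{1}{2} \left(-2\right)}}{3}\right)\right) 2 = \left(-106 + \left(\frac{16}{3} - \frac{4 \frac{0}{-1 - 1}}{3}\right)\right) 2 = \left(-106 + \left(\frac{16}{3} - \frac{4 \frac{0}{-2}}{3}\right)\right) 2 = \left(-106 + \left(\frac{16}{3} - \frac{4 \cdot 0 \left(- \frac{1}{2}\right)}{3}\right)\right) 2 = \left(-106 + \left(\frac{16}{3} - 0\right)\right) 2 = \left(-106 + \left(\frac{16}{3} + 0\right)\right) 2 = \left(-106 + \frac{16}{3}\right) 2 = \left(- \frac{302}{3}\right) 2 = - \frac{604}{3}$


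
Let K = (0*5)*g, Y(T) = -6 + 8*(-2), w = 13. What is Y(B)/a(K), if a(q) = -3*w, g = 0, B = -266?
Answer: 22/39 ≈ 0.56410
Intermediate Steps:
Y(T) = -22 (Y(T) = -6 - 16 = -22)
K = 0 (K = (0*5)*0 = 0*0 = 0)
a(q) = -39 (a(q) = -3*13 = -39)
Y(B)/a(K) = -22/(-39) = -22*(-1/39) = 22/39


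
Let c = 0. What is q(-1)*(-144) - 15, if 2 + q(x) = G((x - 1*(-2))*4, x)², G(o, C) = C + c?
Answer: 129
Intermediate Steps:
G(o, C) = C (G(o, C) = C + 0 = C)
q(x) = -2 + x²
q(-1)*(-144) - 15 = (-2 + (-1)²)*(-144) - 15 = (-2 + 1)*(-144) - 15 = -1*(-144) - 15 = 144 - 15 = 129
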